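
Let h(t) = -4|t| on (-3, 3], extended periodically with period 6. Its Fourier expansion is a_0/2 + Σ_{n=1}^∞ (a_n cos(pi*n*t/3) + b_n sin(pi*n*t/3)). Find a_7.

a_7 = 1/3 ∫_{-3}^{3} h(t) cos(7*pi*t/3) dt.
h is even and cos(7*pi*t/3) is even, so the integrand is even and a_7 = 2/3 ∫_0^{3} h(t) cos(7*pi*t/3) dt.
Integrating by parts (boundary term plus one more integral), an antiderivative of (-4*t) cos(7*pi*t/3) is -12*t*sin(7*pi*t/3)/(7*pi) - 36*cos(7*pi*t/3)/(49*pi**2); evaluating from 0 to 3: ∫_{0}^{3} (-4*t) cos(7*pi*t/3) dt = (36/(49*pi**2)) - (-36/(49*pi**2)) = 72/(49*pi**2).
Hence a_7 = (2/3)·(72/(49*pi**2)) = 48/(49*pi**2).

48/(49*pi**2)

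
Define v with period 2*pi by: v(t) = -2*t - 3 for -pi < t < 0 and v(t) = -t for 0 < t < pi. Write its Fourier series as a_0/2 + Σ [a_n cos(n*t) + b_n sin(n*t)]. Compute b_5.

b_5 = 1/pi ∫_{-pi}^{pi} v(t) sin(5*t) dt.
Split the integral at the breakpoints.
Integrating by parts (boundary term plus one more integral), an antiderivative of (-2*t - 3) sin(5*t) is 2*t*cos(5*t)/5 - 2*sin(5*t)/25 + 3*cos(5*t)/5; evaluating from -pi to 0: ∫_{-pi}^{0} (-2*t - 3) sin(5*t) dt = (3/5) - (-3/5 + 2*pi/5) = 6/5 - 2*pi/5.
Integrating by parts (boundary term plus one more integral), an antiderivative of (-t) sin(5*t) is t*cos(5*t)/5 - sin(5*t)/25; evaluating from 0 to pi: ∫_{0}^{pi} (-t) sin(5*t) dt = (-pi/5) - (0) = -pi/5.
Summing the pieces and multiplying by (1/pi) gives b_5 = 3*(2 - pi)/(5*pi).

3*(2 - pi)/(5*pi)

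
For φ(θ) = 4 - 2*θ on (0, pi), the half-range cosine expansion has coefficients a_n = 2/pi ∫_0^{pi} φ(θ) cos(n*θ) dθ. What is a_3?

8/(9*pi)

a_3 = 2/pi ∫_0^{pi} (4 - 2*θ) cos(3*θ) dθ.
Integrating by parts (boundary term plus one more integral), an antiderivative of (4 - 2*θ) cos(3*θ) is -2*θ*sin(3*θ)/3 + 4*sin(3*θ)/3 - 2*cos(3*θ)/9; evaluating from 0 to pi: ∫_{0}^{pi} (4 - 2*θ) cos(3*θ) dθ = (2/9) - (-2/9) = 4/9.
Hence a_3 = (2/pi)·(4/9) = 8/(9*pi).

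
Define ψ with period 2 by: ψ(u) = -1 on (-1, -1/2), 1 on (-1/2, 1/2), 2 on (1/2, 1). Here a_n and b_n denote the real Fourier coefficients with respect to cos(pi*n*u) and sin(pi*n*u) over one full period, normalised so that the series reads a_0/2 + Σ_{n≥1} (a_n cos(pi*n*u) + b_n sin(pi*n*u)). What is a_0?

3/2

a_0 = ∫_{-1}^{1} ψ(u) du = 3/2.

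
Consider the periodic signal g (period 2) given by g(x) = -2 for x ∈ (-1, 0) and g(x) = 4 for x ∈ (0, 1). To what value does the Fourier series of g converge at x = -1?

x = -1 differs from x = 1 by -1 full period(s), and the series is 2-periodic.
At x = 1 the one-sided limits are g(1^-) = 4 and g(1^+) = -2.
By Dirichlet's theorem the series converges to their average, [(4) + (-2)]/2 = 1.

1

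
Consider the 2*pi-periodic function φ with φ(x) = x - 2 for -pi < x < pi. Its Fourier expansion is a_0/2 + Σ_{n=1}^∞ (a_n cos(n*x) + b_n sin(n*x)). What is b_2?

-1

b_2 = 1/pi ∫_{-pi}^{pi} φ(x) sin(2*x) dx.
Integrating by parts (boundary term plus one more integral), an antiderivative of (x - 2) sin(2*x) is -x*cos(2*x)/2 + sin(2*x)/4 + cos(2*x); evaluating from -pi to pi: ∫_{-pi}^{pi} (x - 2) sin(2*x) dx = (1 - pi/2) - (1 + pi/2) = -pi.
Hence b_2 = (1/pi)·(-pi) = -1.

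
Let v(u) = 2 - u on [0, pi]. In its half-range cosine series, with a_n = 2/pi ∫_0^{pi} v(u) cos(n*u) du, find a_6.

a_6 = 2/pi ∫_0^{pi} (2 - u) cos(6*u) du.
Integrating by parts (boundary term plus one more integral), an antiderivative of (2 - u) cos(6*u) is -u*sin(6*u)/6 + sin(6*u)/3 - cos(6*u)/36; evaluating from 0 to pi: ∫_{0}^{pi} (2 - u) cos(6*u) du = (-1/36) - (-1/36) = 0.
Hence a_6 = (2/pi)·(0) = 0.

0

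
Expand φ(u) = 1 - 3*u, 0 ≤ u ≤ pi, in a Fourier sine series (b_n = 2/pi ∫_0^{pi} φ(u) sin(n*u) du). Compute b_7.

2*(2 - 3*pi)/(7*pi)

b_7 = 2/pi ∫_0^{pi} (1 - 3*u) sin(7*u) du.
Integrating by parts (boundary term plus one more integral), an antiderivative of (1 - 3*u) sin(7*u) is 3*u*cos(7*u)/7 - 3*sin(7*u)/49 - cos(7*u)/7; evaluating from 0 to pi: ∫_{0}^{pi} (1 - 3*u) sin(7*u) du = (1/7 - 3*pi/7) - (-1/7) = 2/7 - 3*pi/7.
Hence b_7 = (2/pi)·(2/7 - 3*pi/7) = 2*(2 - 3*pi)/(7*pi).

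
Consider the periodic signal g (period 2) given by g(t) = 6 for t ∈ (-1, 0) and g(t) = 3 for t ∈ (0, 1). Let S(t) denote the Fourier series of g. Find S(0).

At t = 0 the one-sided limits are g(0^-) = 6 and g(0^+) = 3.
By Dirichlet's theorem the series converges to their average, [(6) + (3)]/2 = 9/2.

9/2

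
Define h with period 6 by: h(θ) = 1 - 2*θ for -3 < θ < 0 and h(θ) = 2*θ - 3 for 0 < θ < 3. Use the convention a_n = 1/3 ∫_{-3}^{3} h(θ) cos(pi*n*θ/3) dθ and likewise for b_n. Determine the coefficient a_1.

-24/pi**2

a_1 = 1/3 ∫_{-3}^{3} h(θ) cos(pi*θ/3) dθ.
Split the integral at the breakpoints.
Integrating by parts (boundary term plus one more integral), an antiderivative of (1 - 2*θ) cos(pi*θ/3) is -6*θ*sin(pi*θ/3)/pi + 3*sin(pi*θ/3)/pi - 18*cos(pi*θ/3)/pi**2; evaluating from -3 to 0: ∫_{-3}^{0} (1 - 2*θ) cos(pi*θ/3) dθ = (-18/pi**2) - (18/pi**2) = -36/pi**2.
Integrating by parts (boundary term plus one more integral), an antiderivative of (2*θ - 3) cos(pi*θ/3) is 6*θ*sin(pi*θ/3)/pi - 9*sin(pi*θ/3)/pi + 18*cos(pi*θ/3)/pi**2; evaluating from 0 to 3: ∫_{0}^{3} (2*θ - 3) cos(pi*θ/3) dθ = (-18/pi**2) - (18/pi**2) = -36/pi**2.
Summing the pieces and multiplying by (1/3) gives a_1 = -24/pi**2.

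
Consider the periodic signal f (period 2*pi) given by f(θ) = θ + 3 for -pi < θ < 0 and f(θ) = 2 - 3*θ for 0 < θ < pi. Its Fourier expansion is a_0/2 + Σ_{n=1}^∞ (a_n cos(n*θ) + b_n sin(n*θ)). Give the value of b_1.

-2 - 2/pi

b_1 = 1/pi ∫_{-pi}^{pi} f(θ) sin(θ) dθ.
Split the integral at the breakpoints.
Integrating by parts (boundary term plus one more integral), an antiderivative of (θ + 3) sin(θ) is -θ*cos(θ) + sin(θ) - 3*cos(θ); evaluating from -pi to 0: ∫_{-pi}^{0} (θ + 3) sin(θ) dθ = (-3) - (3 - pi) = -6 + pi.
Integrating by parts (boundary term plus one more integral), an antiderivative of (2 - 3*θ) sin(θ) is 3*θ*cos(θ) - 3*sin(θ) - 2*cos(θ); evaluating from 0 to pi: ∫_{0}^{pi} (2 - 3*θ) sin(θ) dθ = (2 - 3*pi) - (-2) = 4 - 3*pi.
Summing the pieces and multiplying by (1/pi) gives b_1 = -2 - 2/pi.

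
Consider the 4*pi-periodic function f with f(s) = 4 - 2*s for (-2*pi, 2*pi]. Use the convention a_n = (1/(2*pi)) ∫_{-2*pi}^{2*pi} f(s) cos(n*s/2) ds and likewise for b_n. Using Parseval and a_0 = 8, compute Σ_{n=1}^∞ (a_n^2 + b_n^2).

Parseval: a_0^2/2 + Σ_{n≥1} (a_n^2+b_n^2) = (1/(2*pi)) ∫_{-2*pi}^{2*pi} f(s)^2 ds = 32 + 32*pi**2/3.
Subtract a_0^2/2 = 32: Σ (a_n^2+b_n^2) = 32*pi**2/3.

32*pi**2/3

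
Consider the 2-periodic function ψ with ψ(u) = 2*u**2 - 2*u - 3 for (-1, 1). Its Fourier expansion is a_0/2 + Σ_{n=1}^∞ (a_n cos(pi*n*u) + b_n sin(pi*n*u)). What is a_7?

a_7 = ∫_{-1}^{1} ψ(u) cos(7*pi*u) du.
Integrating by parts twice (tabular method), an antiderivative of (2*u**2 - 2*u - 3) cos(7*pi*u) is 2*u**2*sin(7*pi*u)/(7*pi) - 2*u*sin(7*pi*u)/(7*pi) + 4*u*cos(7*pi*u)/(49*pi**2) - 3*sin(7*pi*u)/(7*pi) - 4*sin(7*pi*u)/(343*pi**3) - 2*cos(7*pi*u)/(49*pi**2); evaluating from -1 to 1: ∫_{-1}^{1} (2*u**2 - 2*u - 3) cos(7*pi*u) du = (-2/(49*pi**2)) - (6/(49*pi**2)) = -8/(49*pi**2).
Hence a_7 = -8/(49*pi**2).

-8/(49*pi**2)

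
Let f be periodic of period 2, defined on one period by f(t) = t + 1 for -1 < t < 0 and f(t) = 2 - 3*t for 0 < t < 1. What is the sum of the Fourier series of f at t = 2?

3/2

t = 2 differs from t = 0 by 1 full period(s), and the series is 2-periodic.
At t = 0 the one-sided limits are f(0^-) = 1 and f(0^+) = 2.
By Dirichlet's theorem the series converges to their average, [(1) + (2)]/2 = 3/2.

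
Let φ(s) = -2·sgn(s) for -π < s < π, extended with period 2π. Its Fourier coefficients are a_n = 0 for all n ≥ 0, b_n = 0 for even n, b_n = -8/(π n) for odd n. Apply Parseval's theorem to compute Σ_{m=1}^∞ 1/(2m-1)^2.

Parseval: Σ b_n^2 = (1/π) ∫_{-π}^{π} φ(s)^2 ds = 8.
Only odd n contribute, with b_n^2 = 64/(π^2 n^2), so Σ_{m≥1} 1/(2m-1)^2 = π^2·(8)/64 = pi**2/8.

pi**2/8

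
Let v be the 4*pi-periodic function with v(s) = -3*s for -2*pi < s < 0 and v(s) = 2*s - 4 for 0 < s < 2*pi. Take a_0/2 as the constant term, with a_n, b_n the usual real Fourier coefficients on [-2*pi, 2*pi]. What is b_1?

-8/pi - 2

b_1 = (1/(2*pi)) ∫_{-2*pi}^{2*pi} v(s) sin(s/2) ds.
Split the integral at the breakpoints.
Integrating by parts (boundary term plus one more integral), an antiderivative of (-3*s) sin(s/2) is 6*s*cos(s/2) - 12*sin(s/2); evaluating from -2*pi to 0: ∫_{-2*pi}^{0} (-3*s) sin(s/2) ds = (0) - (12*pi) = -12*pi.
Integrating by parts (boundary term plus one more integral), an antiderivative of (2*s - 4) sin(s/2) is -4*s*cos(s/2) + 8*sin(s/2) + 8*cos(s/2); evaluating from 0 to 2*pi: ∫_{0}^{2*pi} (2*s - 4) sin(s/2) ds = (-8 + 8*pi) - (8) = -16 + 8*pi.
Summing the pieces and multiplying by (1/(2*pi)) gives b_1 = -8/pi - 2.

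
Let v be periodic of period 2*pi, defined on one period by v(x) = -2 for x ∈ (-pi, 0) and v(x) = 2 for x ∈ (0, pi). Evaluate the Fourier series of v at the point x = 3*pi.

x = 3*pi differs from x = -pi by 2 full period(s), and the series is 2*pi-periodic.
At x = -pi the one-sided limits are v(-pi^-) = 2 and v(-pi^+) = -2.
By Dirichlet's theorem the series converges to their average, [(2) + (-2)]/2 = 0.

0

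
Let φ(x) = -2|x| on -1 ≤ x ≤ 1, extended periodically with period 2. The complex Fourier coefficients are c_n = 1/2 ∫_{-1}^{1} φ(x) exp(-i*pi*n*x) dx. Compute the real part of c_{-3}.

4/(9*pi**2)

Since φ is real-valued, Re(c_{-3}) = 1/2 ∫_{-1}^{1} φ(x) cos(-3*pi*x) dx = a_{3}/2.
φ is even and cos(-3*pi*x) is even, so the integrand is even: ∫_{-1}^{1} φ(x) cos(-3*pi*x) dx = 2∫_0^{1} φ(x) cos(-3*pi*x) dx.
Integrating by parts (boundary term plus one more integral), an antiderivative of (-2*x) cos(-3*pi*x) is -2*x*sin(3*pi*x)/(3*pi) - 2*cos(3*pi*x)/(9*pi**2); evaluating from 0 to 1: ∫_{0}^{1} (-2*x) cos(-3*pi*x) dx = (2/(9*pi**2)) - (-2/(9*pi**2)) = 4/(9*pi**2).
So ∫_{-1}^{1} φ(x) cos(-3*pi*x) dx = 8/(9*pi**2).
Hence Re(c_{-3}) = (1/2)·(8/(9*pi**2)) = 4/(9*pi**2).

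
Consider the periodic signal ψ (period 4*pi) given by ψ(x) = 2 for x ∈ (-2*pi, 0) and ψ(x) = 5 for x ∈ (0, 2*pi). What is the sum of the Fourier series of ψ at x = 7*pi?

2

x = 7*pi differs from x = -pi by 2 full period(s), and the series is 4*pi-periodic.
ψ is continuous at x = -pi with value 2, so the series converges to 2 there.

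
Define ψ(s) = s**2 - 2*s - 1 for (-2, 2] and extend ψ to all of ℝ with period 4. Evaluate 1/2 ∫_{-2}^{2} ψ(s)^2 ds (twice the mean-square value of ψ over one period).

206/15

1/2 ∫_{-2}^{2} ψ(s)^2 ds = 1/2 · (412/15) = 206/15.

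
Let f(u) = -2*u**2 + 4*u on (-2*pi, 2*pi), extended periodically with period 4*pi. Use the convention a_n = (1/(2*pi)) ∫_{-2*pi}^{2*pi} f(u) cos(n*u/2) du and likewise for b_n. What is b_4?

-4

b_4 = (1/(2*pi)) ∫_{-2*pi}^{2*pi} f(u) sin(2*u) du.
Integrating by parts twice (tabular method), an antiderivative of (-2*u**2 + 4*u) sin(2*u) is u**2*cos(2*u) - u*sin(2*u) - 2*u*cos(2*u) + sin(2*u) - cos(2*u)/2; evaluating from -2*pi to 2*pi: ∫_{-2*pi}^{2*pi} (-2*u**2 + 4*u) sin(2*u) du = (-4*pi - 1/2 + 4*pi**2) - (-1/2 + 4*pi + 4*pi**2) = -8*pi.
Hence b_4 = (1/(2*pi))·(-8*pi) = -4.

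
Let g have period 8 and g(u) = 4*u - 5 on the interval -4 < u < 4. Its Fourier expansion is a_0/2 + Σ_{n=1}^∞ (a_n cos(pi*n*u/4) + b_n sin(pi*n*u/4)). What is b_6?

-16/(3*pi)

b_6 = 1/4 ∫_{-4}^{4} g(u) sin(3*pi*u/2) du.
Integrating by parts (boundary term plus one more integral), an antiderivative of (4*u - 5) sin(3*pi*u/2) is -8*u*cos(3*pi*u/2)/(3*pi) + 16*sin(3*pi*u/2)/(9*pi**2) + 10*cos(3*pi*u/2)/(3*pi); evaluating from -4 to 4: ∫_{-4}^{4} (4*u - 5) sin(3*pi*u/2) du = (-22/(3*pi)) - (14/pi) = -64/(3*pi).
Hence b_6 = (1/4)·(-64/(3*pi)) = -16/(3*pi).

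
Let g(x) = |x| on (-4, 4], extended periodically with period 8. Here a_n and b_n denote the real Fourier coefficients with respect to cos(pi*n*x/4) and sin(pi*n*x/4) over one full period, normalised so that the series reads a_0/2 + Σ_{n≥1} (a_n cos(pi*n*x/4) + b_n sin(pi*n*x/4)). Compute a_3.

a_3 = 1/4 ∫_{-4}^{4} g(x) cos(3*pi*x/4) dx.
g is even and cos(3*pi*x/4) is even, so the integrand is even and a_3 = 1/2 ∫_0^{4} g(x) cos(3*pi*x/4) dx.
Integrating by parts (boundary term plus one more integral), an antiderivative of (x) cos(3*pi*x/4) is 4*x*sin(3*pi*x/4)/(3*pi) + 16*cos(3*pi*x/4)/(9*pi**2); evaluating from 0 to 4: ∫_{0}^{4} (x) cos(3*pi*x/4) dx = (-16/(9*pi**2)) - (16/(9*pi**2)) = -32/(9*pi**2).
Hence a_3 = (1/2)·(-32/(9*pi**2)) = -16/(9*pi**2).

-16/(9*pi**2)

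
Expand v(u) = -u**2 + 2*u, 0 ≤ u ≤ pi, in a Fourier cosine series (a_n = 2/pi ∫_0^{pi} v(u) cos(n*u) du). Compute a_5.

a_5 = 2/pi ∫_0^{pi} (-u**2 + 2*u) cos(5*u) du.
Integrating by parts twice (tabular method), an antiderivative of (-u**2 + 2*u) cos(5*u) is -u**2*sin(5*u)/5 + 2*u*sin(5*u)/5 - 2*u*cos(5*u)/25 + 2*sin(5*u)/125 + 2*cos(5*u)/25; evaluating from 0 to pi: ∫_{0}^{pi} (-u**2 + 2*u) cos(5*u) du = (-2/25 + 2*pi/25) - (2/25) = -4/25 + 2*pi/25.
Hence a_5 = (2/pi)·(-4/25 + 2*pi/25) = 4*(-2 + pi)/(25*pi).

4*(-2 + pi)/(25*pi)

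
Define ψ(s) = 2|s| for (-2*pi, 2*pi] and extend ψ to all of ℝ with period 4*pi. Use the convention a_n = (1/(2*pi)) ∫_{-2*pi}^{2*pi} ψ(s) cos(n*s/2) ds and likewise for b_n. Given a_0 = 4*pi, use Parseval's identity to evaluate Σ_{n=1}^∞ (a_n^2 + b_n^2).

8*pi**2/3

Parseval: a_0^2/2 + Σ_{n≥1} (a_n^2+b_n^2) = (1/(2*pi)) ∫_{-2*pi}^{2*pi} ψ(s)^2 ds = 32*pi**2/3.
Subtract a_0^2/2 = 8*pi**2: Σ (a_n^2+b_n^2) = 8*pi**2/3.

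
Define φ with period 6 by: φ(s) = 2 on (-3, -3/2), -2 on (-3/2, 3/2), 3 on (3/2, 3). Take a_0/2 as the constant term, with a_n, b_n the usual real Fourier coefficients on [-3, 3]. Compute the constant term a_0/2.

1/4

a_0 = 1/3 ∫_{-3}^{3} φ(s) ds = 1/3 · (3/2) = 1/2.
So the constant term a_0/2 = 1/4.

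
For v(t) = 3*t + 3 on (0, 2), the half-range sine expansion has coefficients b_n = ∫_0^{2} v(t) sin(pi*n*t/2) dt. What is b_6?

-2/pi

b_6 = ∫_0^{2} (3*t + 3) sin(3*pi*t) dt.
Integrating by parts (boundary term plus one more integral), an antiderivative of (3*t + 3) sin(3*pi*t) is -t*cos(3*pi*t)/pi + sin(3*pi*t)/(3*pi**2) - cos(3*pi*t)/pi; evaluating from 0 to 2: ∫_{0}^{2} (3*t + 3) sin(3*pi*t) dt = (-3/pi) - (-1/pi) = -2/pi.
Hence b_6 = -2/pi.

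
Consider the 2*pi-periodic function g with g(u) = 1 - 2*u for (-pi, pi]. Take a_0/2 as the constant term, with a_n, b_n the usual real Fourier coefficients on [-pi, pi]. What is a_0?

a_0 = 1/pi ∫_{-pi}^{pi} g(u) du = 1/pi · (2*pi) = 2.

2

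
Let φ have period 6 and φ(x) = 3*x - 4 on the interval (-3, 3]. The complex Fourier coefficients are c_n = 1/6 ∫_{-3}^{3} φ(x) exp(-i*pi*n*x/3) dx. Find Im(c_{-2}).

-9/(2*pi)

Since φ is real-valued, Im(c_{-2}) = -1/6 ∫_{-3}^{3} φ(x) sin(-2*pi*x/3) dx = b_{2}/2.
Integrating by parts (boundary term plus one more integral), an antiderivative of (3*x - 4) sin(-2*pi*x/3) is 9*x*cos(2*pi*x/3)/(2*pi) - 27*sin(2*pi*x/3)/(4*pi**2) - 6*cos(2*pi*x/3)/pi; evaluating from -3 to 3: ∫_{-3}^{3} (3*x - 4) sin(-2*pi*x/3) dx = (15/(2*pi)) - (-39/(2*pi)) = 27/pi.
Hence Im(c_{-2}) = (-1/6)·(27/pi) = -9/(2*pi).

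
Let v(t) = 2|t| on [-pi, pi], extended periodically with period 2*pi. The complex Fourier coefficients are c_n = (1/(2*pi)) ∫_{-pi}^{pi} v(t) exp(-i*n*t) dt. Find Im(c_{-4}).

0

Since v is real-valued, Im(c_{-4}) = -(1/(2*pi)) ∫_{-pi}^{pi} v(t) sin(-4*t) dt = b_{4}/2.
(v is even, so the integrand is odd over a symmetric interval and the integral vanishes.)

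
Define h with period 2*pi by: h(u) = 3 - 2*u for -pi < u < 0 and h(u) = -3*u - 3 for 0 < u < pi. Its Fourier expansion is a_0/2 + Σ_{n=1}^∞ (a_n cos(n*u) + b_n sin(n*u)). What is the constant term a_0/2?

a_0 = 1/pi ∫_{-pi}^{pi} h(u) du = 1/pi · (-pi**2/2) = -pi/2.
So the constant term a_0/2 = -pi/4.

-pi/4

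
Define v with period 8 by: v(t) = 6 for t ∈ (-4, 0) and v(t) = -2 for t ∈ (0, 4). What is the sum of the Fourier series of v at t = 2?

v is continuous at t = 2 with value -2, so the series converges to -2 there.

-2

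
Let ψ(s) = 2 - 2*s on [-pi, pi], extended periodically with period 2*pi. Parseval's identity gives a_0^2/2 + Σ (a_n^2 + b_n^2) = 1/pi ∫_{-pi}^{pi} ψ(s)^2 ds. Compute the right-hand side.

8 + 8*pi**2/3

1/pi ∫_{-pi}^{pi} ψ(s)^2 ds = 1/pi · (8*pi*(3 + pi**2)/3) = 8 + 8*pi**2/3.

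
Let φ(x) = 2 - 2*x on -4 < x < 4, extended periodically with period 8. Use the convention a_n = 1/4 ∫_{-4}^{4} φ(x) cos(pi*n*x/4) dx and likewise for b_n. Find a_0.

a_0 = 1/4 ∫_{-4}^{4} φ(x) dx = 1/4 · (16) = 4.

4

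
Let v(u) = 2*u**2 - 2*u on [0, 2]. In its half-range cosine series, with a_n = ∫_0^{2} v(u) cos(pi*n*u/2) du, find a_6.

8/(9*pi**2)

a_6 = ∫_0^{2} (2*u**2 - 2*u) cos(3*pi*u) du.
Integrating by parts twice (tabular method), an antiderivative of (2*u**2 - 2*u) cos(3*pi*u) is 2*u**2*sin(3*pi*u)/(3*pi) - 2*u*sin(3*pi*u)/(3*pi) + 4*u*cos(3*pi*u)/(9*pi**2) - 4*sin(3*pi*u)/(27*pi**3) - 2*cos(3*pi*u)/(9*pi**2); evaluating from 0 to 2: ∫_{0}^{2} (2*u**2 - 2*u) cos(3*pi*u) du = (2/(3*pi**2)) - (-2/(9*pi**2)) = 8/(9*pi**2).
Hence a_6 = 8/(9*pi**2).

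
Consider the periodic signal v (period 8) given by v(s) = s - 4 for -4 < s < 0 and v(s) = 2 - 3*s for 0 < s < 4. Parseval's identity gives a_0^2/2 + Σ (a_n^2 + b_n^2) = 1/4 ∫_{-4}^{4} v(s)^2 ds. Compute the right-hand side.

196/3

1/4 ∫_{-4}^{4} v(s)^2 ds = 1/4 · (784/3) = 196/3.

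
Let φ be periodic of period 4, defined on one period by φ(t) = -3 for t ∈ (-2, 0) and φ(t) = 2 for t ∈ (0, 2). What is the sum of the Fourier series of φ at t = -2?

-1/2

At t = -2 the one-sided limits are φ(-2^-) = 2 and φ(-2^+) = -3.
By Dirichlet's theorem the series converges to their average, [(2) + (-3)]/2 = -1/2.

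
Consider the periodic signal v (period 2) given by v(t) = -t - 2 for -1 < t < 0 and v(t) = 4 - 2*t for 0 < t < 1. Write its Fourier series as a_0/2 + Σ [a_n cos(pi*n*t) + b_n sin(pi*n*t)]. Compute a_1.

a_1 = ∫_{-1}^{1} v(t) cos(pi*t) dt.
Split the integral at the breakpoints.
Integrating by parts (boundary term plus one more integral), an antiderivative of (-t - 2) cos(pi*t) is -t*sin(pi*t)/pi - 2*sin(pi*t)/pi - cos(pi*t)/pi**2; evaluating from -1 to 0: ∫_{-1}^{0} (-t - 2) cos(pi*t) dt = (-1/pi**2) - (pi**(-2)) = -2/pi**2.
Integrating by parts (boundary term plus one more integral), an antiderivative of (4 - 2*t) cos(pi*t) is -2*t*sin(pi*t)/pi + 4*sin(pi*t)/pi - 2*cos(pi*t)/pi**2; evaluating from 0 to 1: ∫_{0}^{1} (4 - 2*t) cos(pi*t) dt = (2/pi**2) - (-2/pi**2) = 4/pi**2.
Summing the pieces gives a_1 = 2/pi**2.

2/pi**2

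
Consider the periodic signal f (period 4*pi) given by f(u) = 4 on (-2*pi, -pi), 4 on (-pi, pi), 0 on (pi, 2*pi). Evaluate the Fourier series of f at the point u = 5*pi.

u = 5*pi differs from u = pi by 1 full period(s), and the series is 4*pi-periodic.
At u = pi the one-sided limits are f(pi^-) = 4 and f(pi^+) = 0.
By Dirichlet's theorem the series converges to their average, [(4) + (0)]/2 = 2.

2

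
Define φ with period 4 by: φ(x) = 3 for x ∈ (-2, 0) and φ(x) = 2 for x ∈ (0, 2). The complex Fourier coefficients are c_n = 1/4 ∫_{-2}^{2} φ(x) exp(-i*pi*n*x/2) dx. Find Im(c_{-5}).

-1/(5*pi)

Since φ is real-valued, Im(c_{-5}) = -1/4 ∫_{-2}^{2} φ(x) sin(-5*pi*x/2) dx = b_{5}/2.
Split the integral at the breakpoints.
Directly, an antiderivative of (3) sin(-5*pi*x/2) is 6*cos(5*pi*x/2)/(5*pi); evaluating from -2 to 0: ∫_{-2}^{0} (3) sin(-5*pi*x/2) dx = (6/(5*pi)) - (-6/(5*pi)) = 12/(5*pi).
Directly, an antiderivative of (2) sin(-5*pi*x/2) is 4*cos(5*pi*x/2)/(5*pi); evaluating from 0 to 2: ∫_{0}^{2} (2) sin(-5*pi*x/2) dx = (-4/(5*pi)) - (4/(5*pi)) = -8/(5*pi).
So ∫_{-2}^{2} φ(x) sin(-5*pi*x/2) dx = 4/(5*pi).
Hence Im(c_{-5}) = (-1/4)·(4/(5*pi)) = -1/(5*pi).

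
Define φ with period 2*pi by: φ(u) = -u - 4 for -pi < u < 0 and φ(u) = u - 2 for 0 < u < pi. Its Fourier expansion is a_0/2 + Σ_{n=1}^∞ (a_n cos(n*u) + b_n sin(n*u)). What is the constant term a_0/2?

-3 + pi/2

a_0 = 1/pi ∫_{-pi}^{pi} φ(u) du = 1/pi · (pi*(-6 + pi)) = -6 + pi.
So the constant term a_0/2 = -3 + pi/2.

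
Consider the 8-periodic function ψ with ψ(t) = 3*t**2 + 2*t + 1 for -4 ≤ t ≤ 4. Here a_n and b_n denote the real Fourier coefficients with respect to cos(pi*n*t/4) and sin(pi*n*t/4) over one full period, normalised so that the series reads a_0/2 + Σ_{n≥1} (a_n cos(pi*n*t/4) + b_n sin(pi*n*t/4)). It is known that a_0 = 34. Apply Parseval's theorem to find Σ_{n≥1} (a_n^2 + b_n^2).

6784/15

Parseval: a_0^2/2 + Σ_{n≥1} (a_n^2+b_n^2) = 1/4 ∫_{-4}^{4} ψ(t)^2 dt = 15454/15.
Subtract a_0^2/2 = 578: Σ (a_n^2+b_n^2) = 6784/15.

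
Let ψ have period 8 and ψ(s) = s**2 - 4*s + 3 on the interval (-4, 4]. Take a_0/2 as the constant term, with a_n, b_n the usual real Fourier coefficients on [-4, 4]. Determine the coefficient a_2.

16/pi**2

a_2 = 1/4 ∫_{-4}^{4} ψ(s) cos(pi*s/2) ds.
Integrating by parts twice (tabular method), an antiderivative of (s**2 - 4*s + 3) cos(pi*s/2) is 2*s**2*sin(pi*s/2)/pi - 8*s*sin(pi*s/2)/pi + 8*s*cos(pi*s/2)/pi**2 - 16*sin(pi*s/2)/pi**3 + 6*sin(pi*s/2)/pi - 16*cos(pi*s/2)/pi**2; evaluating from -4 to 4: ∫_{-4}^{4} (s**2 - 4*s + 3) cos(pi*s/2) ds = (16/pi**2) - (-48/pi**2) = 64/pi**2.
Hence a_2 = (1/4)·(64/pi**2) = 16/pi**2.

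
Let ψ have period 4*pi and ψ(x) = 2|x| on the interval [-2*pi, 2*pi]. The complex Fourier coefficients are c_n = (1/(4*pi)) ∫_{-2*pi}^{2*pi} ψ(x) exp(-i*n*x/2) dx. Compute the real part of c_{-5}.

Since ψ is real-valued, Re(c_{-5}) = (1/(4*pi)) ∫_{-2*pi}^{2*pi} ψ(x) cos(-5*x/2) dx = a_{5}/2.
ψ is even and cos(-5*x/2) is even, so the integrand is even: ∫_{-2*pi}^{2*pi} ψ(x) cos(-5*x/2) dx = 2∫_0^{2*pi} ψ(x) cos(-5*x/2) dx.
Integrating by parts (boundary term plus one more integral), an antiderivative of (2*x) cos(-5*x/2) is 4*x*sin(5*x/2)/5 + 8*cos(5*x/2)/25; evaluating from 0 to 2*pi: ∫_{0}^{2*pi} (2*x) cos(-5*x/2) dx = (-8/25) - (8/25) = -16/25.
So ∫_{-2*pi}^{2*pi} ψ(x) cos(-5*x/2) dx = -32/25.
Hence Re(c_{-5}) = (1/(4*pi))·(-32/25) = -8/(25*pi).

-8/(25*pi)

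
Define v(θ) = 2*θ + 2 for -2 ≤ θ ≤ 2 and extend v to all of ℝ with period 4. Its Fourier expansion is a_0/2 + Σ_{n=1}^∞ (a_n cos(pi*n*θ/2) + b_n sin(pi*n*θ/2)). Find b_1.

8/pi

b_1 = 1/2 ∫_{-2}^{2} v(θ) sin(pi*θ/2) dθ.
Integrating by parts (boundary term plus one more integral), an antiderivative of (2*θ + 2) sin(pi*θ/2) is -4*θ*cos(pi*θ/2)/pi + 8*sin(pi*θ/2)/pi**2 - 4*cos(pi*θ/2)/pi; evaluating from -2 to 2: ∫_{-2}^{2} (2*θ + 2) sin(pi*θ/2) dθ = (12/pi) - (-4/pi) = 16/pi.
Hence b_1 = (1/2)·(16/pi) = 8/pi.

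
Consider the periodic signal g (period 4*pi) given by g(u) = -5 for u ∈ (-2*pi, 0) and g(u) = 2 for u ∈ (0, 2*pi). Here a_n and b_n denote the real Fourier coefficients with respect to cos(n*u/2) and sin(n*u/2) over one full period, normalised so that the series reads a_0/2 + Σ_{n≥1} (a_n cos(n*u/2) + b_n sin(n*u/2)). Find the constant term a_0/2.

a_0 = (1/(2*pi)) ∫_{-2*pi}^{2*pi} g(u) du = (1/(2*pi)) · (-6*pi) = -3.
So the constant term a_0/2 = -3/2.

-3/2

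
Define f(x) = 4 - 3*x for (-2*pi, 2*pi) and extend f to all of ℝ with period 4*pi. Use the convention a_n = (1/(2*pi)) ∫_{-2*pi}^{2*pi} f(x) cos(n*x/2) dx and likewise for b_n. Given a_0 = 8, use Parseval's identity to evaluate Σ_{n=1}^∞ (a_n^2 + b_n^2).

Parseval: a_0^2/2 + Σ_{n≥1} (a_n^2+b_n^2) = (1/(2*pi)) ∫_{-2*pi}^{2*pi} f(x)^2 dx = 32 + 24*pi**2.
Subtract a_0^2/2 = 32: Σ (a_n^2+b_n^2) = 24*pi**2.

24*pi**2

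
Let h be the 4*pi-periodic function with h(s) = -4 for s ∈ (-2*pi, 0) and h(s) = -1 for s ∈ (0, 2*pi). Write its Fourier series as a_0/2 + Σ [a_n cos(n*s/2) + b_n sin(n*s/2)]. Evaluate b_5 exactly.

6/(5*pi)

b_5 = (1/(2*pi)) ∫_{-2*pi}^{2*pi} h(s) sin(5*s/2) ds.
Split the integral at the breakpoints.
Directly, an antiderivative of (-4) sin(5*s/2) is 8*cos(5*s/2)/5; evaluating from -2*pi to 0: ∫_{-2*pi}^{0} (-4) sin(5*s/2) ds = (8/5) - (-8/5) = 16/5.
Directly, an antiderivative of (-1) sin(5*s/2) is 2*cos(5*s/2)/5; evaluating from 0 to 2*pi: ∫_{0}^{2*pi} (-1) sin(5*s/2) ds = (-2/5) - (2/5) = -4/5.
Summing the pieces and multiplying by (1/(2*pi)) gives b_5 = 6/(5*pi).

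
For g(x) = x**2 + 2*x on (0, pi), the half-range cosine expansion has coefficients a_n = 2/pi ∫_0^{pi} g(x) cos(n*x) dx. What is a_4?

a_4 = 2/pi ∫_0^{pi} (x**2 + 2*x) cos(4*x) dx.
Integrating by parts twice (tabular method), an antiderivative of (x**2 + 2*x) cos(4*x) is x**2*sin(4*x)/4 + x*sin(4*x)/2 + x*cos(4*x)/8 - sin(4*x)/32 + cos(4*x)/8; evaluating from 0 to pi: ∫_{0}^{pi} (x**2 + 2*x) cos(4*x) dx = (1/8 + pi/8) - (1/8) = pi/8.
Hence a_4 = (2/pi)·(pi/8) = 1/4.

1/4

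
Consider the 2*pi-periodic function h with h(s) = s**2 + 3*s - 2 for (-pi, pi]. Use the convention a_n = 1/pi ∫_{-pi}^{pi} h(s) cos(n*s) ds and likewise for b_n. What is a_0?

a_0 = 1/pi ∫_{-pi}^{pi} h(s) ds = 1/pi · (2*pi*(-6 + pi**2)/3) = -4 + 2*pi**2/3.

-4 + 2*pi**2/3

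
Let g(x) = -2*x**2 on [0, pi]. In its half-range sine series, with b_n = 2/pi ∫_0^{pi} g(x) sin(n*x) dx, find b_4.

b_4 = 2/pi ∫_0^{pi} (-2*x**2) sin(4*x) dx.
Integrating by parts twice (tabular method), an antiderivative of (-2*x**2) sin(4*x) is x**2*cos(4*x)/2 - x*sin(4*x)/4 - cos(4*x)/16; evaluating from 0 to pi: ∫_{0}^{pi} (-2*x**2) sin(4*x) dx = (-1/16 + pi**2/2) - (-1/16) = pi**2/2.
Hence b_4 = (2/pi)·(pi**2/2) = pi.

pi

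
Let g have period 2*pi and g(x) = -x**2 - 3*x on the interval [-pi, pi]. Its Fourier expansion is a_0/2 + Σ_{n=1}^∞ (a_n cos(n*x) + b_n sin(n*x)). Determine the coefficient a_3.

4/9

a_3 = 1/pi ∫_{-pi}^{pi} g(x) cos(3*x) dx.
Integrating by parts twice (tabular method), an antiderivative of (-x**2 - 3*x) cos(3*x) is -x**2*sin(3*x)/3 - x*sin(3*x) - 2*x*cos(3*x)/9 + 2*sin(3*x)/27 - cos(3*x)/3; evaluating from -pi to pi: ∫_{-pi}^{pi} (-x**2 - 3*x) cos(3*x) dx = (1/3 + 2*pi/9) - (1/3 - 2*pi/9) = 4*pi/9.
Hence a_3 = (1/pi)·(4*pi/9) = 4/9.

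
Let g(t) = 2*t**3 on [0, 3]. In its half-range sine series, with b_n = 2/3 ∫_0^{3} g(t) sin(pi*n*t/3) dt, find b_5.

108*(-6 + 25*pi**2)/(125*pi**3)

b_5 = 2/3 ∫_0^{3} (2*t**3) sin(5*pi*t/3) dt.
Integrating by parts three times (tabular method), an antiderivative of (2*t**3) sin(5*pi*t/3) is -6*t**3*cos(5*pi*t/3)/(5*pi) + 54*t**2*sin(5*pi*t/3)/(25*pi**2) + 324*t*cos(5*pi*t/3)/(125*pi**3) - 972*sin(5*pi*t/3)/(625*pi**4); evaluating from 0 to 3: ∫_{0}^{3} (2*t**3) sin(5*pi*t/3) dt = (162*(-6 + 25*pi**2)/(125*pi**3)) - (0) = 162*(-6 + 25*pi**2)/(125*pi**3).
Hence b_5 = (2/3)·(162*(-6 + 25*pi**2)/(125*pi**3)) = 108*(-6 + 25*pi**2)/(125*pi**3).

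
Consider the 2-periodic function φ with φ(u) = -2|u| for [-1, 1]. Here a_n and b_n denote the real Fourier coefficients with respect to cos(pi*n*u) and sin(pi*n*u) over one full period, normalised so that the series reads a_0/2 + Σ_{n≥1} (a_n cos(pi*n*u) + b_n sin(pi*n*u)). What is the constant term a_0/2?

a_0 = ∫_{-1}^{1} φ(u) du = -2.
So the constant term a_0/2 = -1.

-1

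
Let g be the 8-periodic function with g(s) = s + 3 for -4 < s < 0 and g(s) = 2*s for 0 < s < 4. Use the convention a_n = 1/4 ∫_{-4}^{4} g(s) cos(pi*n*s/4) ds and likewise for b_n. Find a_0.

5

a_0 = 1/4 ∫_{-4}^{4} g(s) ds = 1/4 · (20) = 5.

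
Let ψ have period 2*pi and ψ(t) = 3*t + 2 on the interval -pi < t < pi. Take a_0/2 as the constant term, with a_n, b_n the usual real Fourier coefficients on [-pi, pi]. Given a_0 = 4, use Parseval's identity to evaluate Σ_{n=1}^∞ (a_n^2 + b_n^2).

6*pi**2

Parseval: a_0^2/2 + Σ_{n≥1} (a_n^2+b_n^2) = 1/pi ∫_{-pi}^{pi} ψ(t)^2 dt = 8 + 6*pi**2.
Subtract a_0^2/2 = 8: Σ (a_n^2+b_n^2) = 6*pi**2.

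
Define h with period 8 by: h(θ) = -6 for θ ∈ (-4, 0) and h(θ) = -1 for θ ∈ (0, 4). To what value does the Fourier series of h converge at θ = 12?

θ = 12 differs from θ = -4 by 2 full period(s), and the series is 8-periodic.
At θ = -4 the one-sided limits are h(-4^-) = -1 and h(-4^+) = -6.
By Dirichlet's theorem the series converges to their average, [(-1) + (-6)]/2 = -7/2.

-7/2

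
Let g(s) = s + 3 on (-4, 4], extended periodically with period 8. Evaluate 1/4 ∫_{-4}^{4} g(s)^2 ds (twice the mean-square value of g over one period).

86/3

1/4 ∫_{-4}^{4} g(s)^2 ds = 1/4 · (344/3) = 86/3.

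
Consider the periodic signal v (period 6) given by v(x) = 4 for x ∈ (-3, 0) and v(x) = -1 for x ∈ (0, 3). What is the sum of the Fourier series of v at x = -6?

x = -6 differs from x = 0 by -1 full period(s), and the series is 6-periodic.
At x = 0 the one-sided limits are v(0^-) = 4 and v(0^+) = -1.
By Dirichlet's theorem the series converges to their average, [(4) + (-1)]/2 = 3/2.

3/2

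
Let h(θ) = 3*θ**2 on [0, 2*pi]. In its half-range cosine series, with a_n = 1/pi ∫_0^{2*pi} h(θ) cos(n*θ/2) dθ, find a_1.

a_1 = 1/pi ∫_0^{2*pi} (3*θ**2) cos(θ/2) dθ.
Integrating by parts twice (tabular method), an antiderivative of (3*θ**2) cos(θ/2) is 6*θ**2*sin(θ/2) + 24*θ*cos(θ/2) - 48*sin(θ/2); evaluating from 0 to 2*pi: ∫_{0}^{2*pi} (3*θ**2) cos(θ/2) dθ = (-48*pi) - (0) = -48*pi.
Hence a_1 = (1/pi)·(-48*pi) = -48.

-48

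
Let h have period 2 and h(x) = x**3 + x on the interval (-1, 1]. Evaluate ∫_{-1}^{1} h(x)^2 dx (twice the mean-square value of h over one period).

∫_{-1}^{1} h(x)^2 dx = 184/105.

184/105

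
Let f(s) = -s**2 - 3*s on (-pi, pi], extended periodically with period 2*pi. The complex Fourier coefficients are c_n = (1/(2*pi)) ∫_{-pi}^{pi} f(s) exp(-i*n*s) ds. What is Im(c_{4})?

Since f is real-valued, Im(c_{4}) = -(1/(2*pi)) ∫_{-pi}^{pi} f(s) sin(4*s) ds = -b_{4}/2.
Integrating by parts twice (tabular method), an antiderivative of (-s**2 - 3*s) sin(4*s) is s**2*cos(4*s)/4 - s*sin(4*s)/8 + 3*s*cos(4*s)/4 - 3*sin(4*s)/16 - cos(4*s)/32; evaluating from -pi to pi: ∫_{-pi}^{pi} (-s**2 - 3*s) sin(4*s) ds = (-1/32 + 3*pi/4 + pi**2/4) - (-3*pi/4 - 1/32 + pi**2/4) = 3*pi/2.
Hence Im(c_{4}) = (-1/(2*pi))·(3*pi/2) = -3/4.

-3/4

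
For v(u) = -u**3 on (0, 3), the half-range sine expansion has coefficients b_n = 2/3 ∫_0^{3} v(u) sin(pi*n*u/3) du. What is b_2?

b_2 = 2/3 ∫_0^{3} (-u**3) sin(2*pi*u/3) du.
Integrating by parts three times (tabular method), an antiderivative of (-u**3) sin(2*pi*u/3) is 3*u**3*cos(2*pi*u/3)/(2*pi) - 27*u**2*sin(2*pi*u/3)/(4*pi**2) - 81*u*cos(2*pi*u/3)/(4*pi**3) + 243*sin(2*pi*u/3)/(8*pi**4); evaluating from 0 to 3: ∫_{0}^{3} (-u**3) sin(2*pi*u/3) du = (81*(-3 + 2*pi**2)/(4*pi**3)) - (0) = 81*(-3 + 2*pi**2)/(4*pi**3).
Hence b_2 = (2/3)·(81*(-3 + 2*pi**2)/(4*pi**3)) = -81/(2*pi**3) + 27/pi.

-81/(2*pi**3) + 27/pi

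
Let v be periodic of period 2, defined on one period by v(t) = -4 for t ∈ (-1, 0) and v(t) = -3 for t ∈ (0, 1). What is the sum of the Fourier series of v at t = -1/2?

v is continuous at t = -1/2 with value -4, so the series converges to -4 there.

-4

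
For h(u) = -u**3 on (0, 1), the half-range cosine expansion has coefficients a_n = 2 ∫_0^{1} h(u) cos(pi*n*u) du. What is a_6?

a_6 = 2 ∫_0^{1} (-u**3) cos(6*pi*u) du.
Integrating by parts three times (tabular method), an antiderivative of (-u**3) cos(6*pi*u) is -u**3*sin(6*pi*u)/(6*pi) - u**2*cos(6*pi*u)/(12*pi**2) + u*sin(6*pi*u)/(36*pi**3) + cos(6*pi*u)/(216*pi**4); evaluating from 0 to 1: ∫_{0}^{1} (-u**3) cos(6*pi*u) du = ((1 - 18*pi**2)/(216*pi**4)) - (1/(216*pi**4)) = -1/(12*pi**2).
Hence a_6 = 2·(-1/(12*pi**2)) = -1/(6*pi**2).

-1/(6*pi**2)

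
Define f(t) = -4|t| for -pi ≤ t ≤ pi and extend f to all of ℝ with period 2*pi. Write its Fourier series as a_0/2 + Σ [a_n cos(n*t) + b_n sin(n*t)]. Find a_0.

-4*pi

a_0 = 1/pi ∫_{-pi}^{pi} f(t) dt = 1/pi · (-4*pi**2) = -4*pi.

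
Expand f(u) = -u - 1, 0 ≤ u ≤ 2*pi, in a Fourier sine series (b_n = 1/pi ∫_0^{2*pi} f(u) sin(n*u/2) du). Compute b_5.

4*(-pi - 1)/(5*pi)

b_5 = 1/pi ∫_0^{2*pi} (-u - 1) sin(5*u/2) du.
Integrating by parts (boundary term plus one more integral), an antiderivative of (-u - 1) sin(5*u/2) is 2*u*cos(5*u/2)/5 - 4*sin(5*u/2)/25 + 2*cos(5*u/2)/5; evaluating from 0 to 2*pi: ∫_{0}^{2*pi} (-u - 1) sin(5*u/2) du = (-4*pi/5 - 2/5) - (2/5) = -4*pi/5 - 4/5.
Hence b_5 = (1/pi)·(-4*pi/5 - 4/5) = 4*(-pi - 1)/(5*pi).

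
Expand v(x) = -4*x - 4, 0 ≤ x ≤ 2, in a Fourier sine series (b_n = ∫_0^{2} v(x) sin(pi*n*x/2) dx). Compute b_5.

-32/(5*pi)

b_5 = ∫_0^{2} (-4*x - 4) sin(5*pi*x/2) dx.
Integrating by parts (boundary term plus one more integral), an antiderivative of (-4*x - 4) sin(5*pi*x/2) is 8*x*cos(5*pi*x/2)/(5*pi) - 16*sin(5*pi*x/2)/(25*pi**2) + 8*cos(5*pi*x/2)/(5*pi); evaluating from 0 to 2: ∫_{0}^{2} (-4*x - 4) sin(5*pi*x/2) dx = (-24/(5*pi)) - (8/(5*pi)) = -32/(5*pi).
Hence b_5 = -32/(5*pi).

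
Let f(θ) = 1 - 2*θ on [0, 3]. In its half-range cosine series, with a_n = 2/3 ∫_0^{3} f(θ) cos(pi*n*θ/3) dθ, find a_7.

a_7 = 2/3 ∫_0^{3} (1 - 2*θ) cos(7*pi*θ/3) dθ.
Integrating by parts (boundary term plus one more integral), an antiderivative of (1 - 2*θ) cos(7*pi*θ/3) is -6*θ*sin(7*pi*θ/3)/(7*pi) + 3*sin(7*pi*θ/3)/(7*pi) - 18*cos(7*pi*θ/3)/(49*pi**2); evaluating from 0 to 3: ∫_{0}^{3} (1 - 2*θ) cos(7*pi*θ/3) dθ = (18/(49*pi**2)) - (-18/(49*pi**2)) = 36/(49*pi**2).
Hence a_7 = (2/3)·(36/(49*pi**2)) = 24/(49*pi**2).

24/(49*pi**2)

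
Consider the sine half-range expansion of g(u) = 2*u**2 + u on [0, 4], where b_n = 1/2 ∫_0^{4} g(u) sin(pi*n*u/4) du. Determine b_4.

-18/pi

b_4 = 1/2 ∫_0^{4} (2*u**2 + u) sin(pi*u) du.
Integrating by parts twice (tabular method), an antiderivative of (2*u**2 + u) sin(pi*u) is -2*u**2*cos(pi*u)/pi + 4*u*sin(pi*u)/pi**2 - u*cos(pi*u)/pi + sin(pi*u)/pi**2 + 4*cos(pi*u)/pi**3; evaluating from 0 to 4: ∫_{0}^{4} (2*u**2 + u) sin(pi*u) du = (-36/pi + 4/pi**3) - (4/pi**3) = -36/pi.
Hence b_4 = (1/2)·(-36/pi) = -18/pi.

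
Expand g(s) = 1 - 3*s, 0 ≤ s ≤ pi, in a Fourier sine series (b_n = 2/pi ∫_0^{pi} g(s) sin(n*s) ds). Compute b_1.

-6 + 4/pi

b_1 = 2/pi ∫_0^{pi} (1 - 3*s) sin(s) ds.
Integrating by parts (boundary term plus one more integral), an antiderivative of (1 - 3*s) sin(s) is 3*s*cos(s) - 3*sin(s) - cos(s); evaluating from 0 to pi: ∫_{0}^{pi} (1 - 3*s) sin(s) ds = (1 - 3*pi) - (-1) = 2 - 3*pi.
Hence b_1 = (2/pi)·(2 - 3*pi) = -6 + 4/pi.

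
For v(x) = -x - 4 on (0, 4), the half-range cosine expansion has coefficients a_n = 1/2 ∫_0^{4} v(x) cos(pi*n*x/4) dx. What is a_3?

16/(9*pi**2)

a_3 = 1/2 ∫_0^{4} (-x - 4) cos(3*pi*x/4) dx.
Integrating by parts (boundary term plus one more integral), an antiderivative of (-x - 4) cos(3*pi*x/4) is -4*x*sin(3*pi*x/4)/(3*pi) - 16*sin(3*pi*x/4)/(3*pi) - 16*cos(3*pi*x/4)/(9*pi**2); evaluating from 0 to 4: ∫_{0}^{4} (-x - 4) cos(3*pi*x/4) dx = (16/(9*pi**2)) - (-16/(9*pi**2)) = 32/(9*pi**2).
Hence a_3 = (1/2)·(32/(9*pi**2)) = 16/(9*pi**2).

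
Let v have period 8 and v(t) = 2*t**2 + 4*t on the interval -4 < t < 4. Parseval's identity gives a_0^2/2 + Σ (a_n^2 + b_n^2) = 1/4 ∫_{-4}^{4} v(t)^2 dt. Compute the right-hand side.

8704/15

1/4 ∫_{-4}^{4} v(t)^2 dt = 1/4 · (34816/15) = 8704/15.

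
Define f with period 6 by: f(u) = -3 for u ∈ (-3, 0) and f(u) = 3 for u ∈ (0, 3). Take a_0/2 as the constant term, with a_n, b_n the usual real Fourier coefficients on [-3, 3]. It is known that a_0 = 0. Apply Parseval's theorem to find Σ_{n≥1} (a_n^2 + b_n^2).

18

Parseval: a_0^2/2 + Σ_{n≥1} (a_n^2+b_n^2) = 1/3 ∫_{-3}^{3} f(u)^2 du = 18.
Subtract a_0^2/2 = 0: Σ (a_n^2+b_n^2) = 18.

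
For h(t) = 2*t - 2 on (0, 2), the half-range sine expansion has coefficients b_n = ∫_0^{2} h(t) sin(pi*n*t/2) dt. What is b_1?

0

b_1 = ∫_0^{2} (2*t - 2) sin(pi*t/2) dt.
Integrating by parts (boundary term plus one more integral), an antiderivative of (2*t - 2) sin(pi*t/2) is -4*t*cos(pi*t/2)/pi + 8*sin(pi*t/2)/pi**2 + 4*cos(pi*t/2)/pi; evaluating from 0 to 2: ∫_{0}^{2} (2*t - 2) sin(pi*t/2) dt = (4/pi) - (4/pi) = 0.
Hence b_1 = 0.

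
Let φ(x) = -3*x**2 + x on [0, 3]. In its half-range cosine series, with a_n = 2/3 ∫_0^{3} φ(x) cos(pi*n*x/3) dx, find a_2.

-27/pi**2

a_2 = 2/3 ∫_0^{3} (-3*x**2 + x) cos(2*pi*x/3) dx.
Integrating by parts twice (tabular method), an antiderivative of (-3*x**2 + x) cos(2*pi*x/3) is -9*x**2*sin(2*pi*x/3)/(2*pi) + 3*x*sin(2*pi*x/3)/(2*pi) - 27*x*cos(2*pi*x/3)/(2*pi**2) + 81*sin(2*pi*x/3)/(4*pi**3) + 9*cos(2*pi*x/3)/(4*pi**2); evaluating from 0 to 3: ∫_{0}^{3} (-3*x**2 + x) cos(2*pi*x/3) dx = (-153/(4*pi**2)) - (9/(4*pi**2)) = -81/(2*pi**2).
Hence a_2 = (2/3)·(-81/(2*pi**2)) = -27/pi**2.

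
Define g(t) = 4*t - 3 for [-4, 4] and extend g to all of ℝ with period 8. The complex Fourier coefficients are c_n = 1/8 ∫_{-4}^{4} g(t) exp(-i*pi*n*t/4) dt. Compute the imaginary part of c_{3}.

Since g is real-valued, Im(c_{3}) = -1/8 ∫_{-4}^{4} g(t) sin(3*pi*t/4) dt = -b_{3}/2.
Integrating by parts (boundary term plus one more integral), an antiderivative of (4*t - 3) sin(3*pi*t/4) is -16*t*cos(3*pi*t/4)/(3*pi) + 64*sin(3*pi*t/4)/(9*pi**2) + 4*cos(3*pi*t/4)/pi; evaluating from -4 to 4: ∫_{-4}^{4} (4*t - 3) sin(3*pi*t/4) dt = (52/(3*pi)) - (-76/(3*pi)) = 128/(3*pi).
Hence Im(c_{3}) = (-1/8)·(128/(3*pi)) = -16/(3*pi).

-16/(3*pi)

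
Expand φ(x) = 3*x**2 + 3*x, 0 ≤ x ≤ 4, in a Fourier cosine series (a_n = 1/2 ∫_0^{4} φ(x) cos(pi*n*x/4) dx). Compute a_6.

a_6 = 1/2 ∫_0^{4} (3*x**2 + 3*x) cos(3*pi*x/2) dx.
Integrating by parts twice (tabular method), an antiderivative of (3*x**2 + 3*x) cos(3*pi*x/2) is 2*x**2*sin(3*pi*x/2)/pi + 2*x*sin(3*pi*x/2)/pi + 8*x*cos(3*pi*x/2)/(3*pi**2) - 16*sin(3*pi*x/2)/(9*pi**3) + 4*cos(3*pi*x/2)/(3*pi**2); evaluating from 0 to 4: ∫_{0}^{4} (3*x**2 + 3*x) cos(3*pi*x/2) dx = (12/pi**2) - (4/(3*pi**2)) = 32/(3*pi**2).
Hence a_6 = (1/2)·(32/(3*pi**2)) = 16/(3*pi**2).

16/(3*pi**2)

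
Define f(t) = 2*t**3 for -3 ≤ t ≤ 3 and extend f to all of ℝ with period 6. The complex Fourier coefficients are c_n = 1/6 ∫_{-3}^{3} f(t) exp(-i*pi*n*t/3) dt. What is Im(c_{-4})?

Since f is real-valued, Im(c_{-4}) = -1/6 ∫_{-3}^{3} f(t) sin(-4*pi*t/3) dt = b_{4}/2.
f is odd and sin(-4*pi*t/3) is odd, so the integrand is even: ∫_{-3}^{3} f(t) sin(-4*pi*t/3) dt = 2∫_0^{3} f(t) sin(-4*pi*t/3) dt.
Integrating by parts three times (tabular method), an antiderivative of (2*t**3) sin(-4*pi*t/3) is 3*t**3*cos(4*pi*t/3)/(2*pi) - 27*t**2*sin(4*pi*t/3)/(8*pi**2) - 81*t*cos(4*pi*t/3)/(16*pi**3) + 243*sin(4*pi*t/3)/(64*pi**4); evaluating from 0 to 3: ∫_{0}^{3} (2*t**3) sin(-4*pi*t/3) dt = (81*(-3 + 8*pi**2)/(16*pi**3)) - (0) = 81*(-3 + 8*pi**2)/(16*pi**3).
So ∫_{-3}^{3} f(t) sin(-4*pi*t/3) dt = -243/(8*pi**3) + 81/pi.
Hence Im(c_{-4}) = (-1/6)·(-243/(8*pi**3) + 81/pi) = 27*(3 - 8*pi**2)/(16*pi**3).

27*(3 - 8*pi**2)/(16*pi**3)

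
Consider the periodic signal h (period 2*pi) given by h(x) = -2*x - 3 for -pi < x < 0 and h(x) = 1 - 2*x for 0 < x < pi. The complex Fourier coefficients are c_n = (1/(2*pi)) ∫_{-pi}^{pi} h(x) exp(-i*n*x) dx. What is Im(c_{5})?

2*(-2 + pi)/(5*pi)

Since h is real-valued, Im(c_{5}) = -(1/(2*pi)) ∫_{-pi}^{pi} h(x) sin(5*x) dx = -b_{5}/2.
Split the integral at the breakpoints.
Integrating by parts (boundary term plus one more integral), an antiderivative of (-2*x - 3) sin(5*x) is 2*x*cos(5*x)/5 - 2*sin(5*x)/25 + 3*cos(5*x)/5; evaluating from -pi to 0: ∫_{-pi}^{0} (-2*x - 3) sin(5*x) dx = (3/5) - (-3/5 + 2*pi/5) = 6/5 - 2*pi/5.
Integrating by parts (boundary term plus one more integral), an antiderivative of (1 - 2*x) sin(5*x) is 2*x*cos(5*x)/5 - 2*sin(5*x)/25 - cos(5*x)/5; evaluating from 0 to pi: ∫_{0}^{pi} (1 - 2*x) sin(5*x) dx = (1/5 - 2*pi/5) - (-1/5) = 2/5 - 2*pi/5.
So ∫_{-pi}^{pi} h(x) sin(5*x) dx = 8/5 - 4*pi/5.
Hence Im(c_{5}) = (-1/(2*pi))·(8/5 - 4*pi/5) = 2*(-2 + pi)/(5*pi).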